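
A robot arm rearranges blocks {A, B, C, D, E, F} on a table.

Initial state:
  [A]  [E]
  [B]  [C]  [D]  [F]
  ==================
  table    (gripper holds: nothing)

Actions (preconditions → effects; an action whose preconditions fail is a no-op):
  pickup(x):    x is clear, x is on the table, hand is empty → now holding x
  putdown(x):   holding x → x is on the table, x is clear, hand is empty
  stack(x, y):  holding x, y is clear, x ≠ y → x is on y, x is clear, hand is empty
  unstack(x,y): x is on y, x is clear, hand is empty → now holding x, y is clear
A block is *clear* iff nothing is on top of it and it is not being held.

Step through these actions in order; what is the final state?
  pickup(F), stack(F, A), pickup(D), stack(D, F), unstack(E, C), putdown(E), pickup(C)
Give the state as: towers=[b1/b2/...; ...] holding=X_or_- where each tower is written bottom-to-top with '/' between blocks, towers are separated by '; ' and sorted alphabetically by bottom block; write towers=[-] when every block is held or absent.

step 1 (pickup(F)): towers=[B/A; C/E; D] holding=F
step 2 (stack(F, A)): towers=[B/A/F; C/E; D] holding=-
step 3 (pickup(D)): towers=[B/A/F; C/E] holding=D
step 4 (stack(D, F)): towers=[B/A/F/D; C/E] holding=-
step 5 (unstack(E, C)): towers=[B/A/F/D; C] holding=E
step 6 (putdown(E)): towers=[B/A/F/D; C; E] holding=-
step 7 (pickup(C)): towers=[B/A/F/D; E] holding=C

towers=[B/A/F/D; E] holding=C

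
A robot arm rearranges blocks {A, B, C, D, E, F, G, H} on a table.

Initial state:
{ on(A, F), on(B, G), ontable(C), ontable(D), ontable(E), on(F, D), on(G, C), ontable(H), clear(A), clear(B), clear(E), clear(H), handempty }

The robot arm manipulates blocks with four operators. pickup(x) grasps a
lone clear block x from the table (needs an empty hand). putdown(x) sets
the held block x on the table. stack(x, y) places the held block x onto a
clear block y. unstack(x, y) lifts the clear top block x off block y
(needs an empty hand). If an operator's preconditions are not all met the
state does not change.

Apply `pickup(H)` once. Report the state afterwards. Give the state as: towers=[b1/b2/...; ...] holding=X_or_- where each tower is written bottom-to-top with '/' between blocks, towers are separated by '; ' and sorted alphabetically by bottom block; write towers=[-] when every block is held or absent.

towers=[C/G/B; D/F/A; E] holding=H

before: towers=[C/G/B; D/F/A; E; H] holding=-
pre[pickup(H)]: clear(H) yes, ontable(H) yes, handempty yes
all met → apply pickup(H)
after:  towers=[C/G/B; D/F/A; E] holding=H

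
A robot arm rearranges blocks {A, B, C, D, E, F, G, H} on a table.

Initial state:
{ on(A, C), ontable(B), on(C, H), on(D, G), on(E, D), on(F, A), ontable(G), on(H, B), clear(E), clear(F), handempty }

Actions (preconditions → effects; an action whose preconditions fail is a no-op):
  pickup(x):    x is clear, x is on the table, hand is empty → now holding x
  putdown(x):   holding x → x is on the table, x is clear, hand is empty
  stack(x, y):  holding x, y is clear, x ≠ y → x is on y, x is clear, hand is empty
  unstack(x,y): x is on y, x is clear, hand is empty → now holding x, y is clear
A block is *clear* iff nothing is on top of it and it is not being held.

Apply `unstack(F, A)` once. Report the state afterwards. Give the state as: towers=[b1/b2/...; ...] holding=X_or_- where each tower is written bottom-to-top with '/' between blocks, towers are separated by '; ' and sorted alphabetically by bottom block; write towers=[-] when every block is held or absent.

towers=[B/H/C/A; G/D/E] holding=F

before: towers=[B/H/C/A/F; G/D/E] holding=-
pre[unstack(F, A)]: on(F,A) ✓, clear(F) ✓, handempty ✓
all met → apply unstack(F, A)
after:  towers=[B/H/C/A; G/D/E] holding=F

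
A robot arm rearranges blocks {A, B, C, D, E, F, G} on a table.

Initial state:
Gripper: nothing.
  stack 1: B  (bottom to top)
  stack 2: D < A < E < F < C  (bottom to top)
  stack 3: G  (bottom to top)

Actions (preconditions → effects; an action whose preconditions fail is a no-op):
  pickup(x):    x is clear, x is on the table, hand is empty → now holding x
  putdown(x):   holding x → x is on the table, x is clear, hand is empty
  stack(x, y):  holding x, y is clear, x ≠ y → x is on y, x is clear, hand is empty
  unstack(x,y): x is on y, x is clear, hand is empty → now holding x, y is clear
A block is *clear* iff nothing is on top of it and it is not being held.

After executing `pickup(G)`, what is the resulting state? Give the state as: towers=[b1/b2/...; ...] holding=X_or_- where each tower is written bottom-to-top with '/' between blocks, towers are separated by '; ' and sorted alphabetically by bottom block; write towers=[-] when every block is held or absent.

towers=[B; D/A/E/F/C] holding=G

before: towers=[B; D/A/E/F/C; G] holding=-
pre[pickup(G)]: clear(G) ok, ontable(G) ok, handempty ok
all met → apply pickup(G)
after:  towers=[B; D/A/E/F/C] holding=G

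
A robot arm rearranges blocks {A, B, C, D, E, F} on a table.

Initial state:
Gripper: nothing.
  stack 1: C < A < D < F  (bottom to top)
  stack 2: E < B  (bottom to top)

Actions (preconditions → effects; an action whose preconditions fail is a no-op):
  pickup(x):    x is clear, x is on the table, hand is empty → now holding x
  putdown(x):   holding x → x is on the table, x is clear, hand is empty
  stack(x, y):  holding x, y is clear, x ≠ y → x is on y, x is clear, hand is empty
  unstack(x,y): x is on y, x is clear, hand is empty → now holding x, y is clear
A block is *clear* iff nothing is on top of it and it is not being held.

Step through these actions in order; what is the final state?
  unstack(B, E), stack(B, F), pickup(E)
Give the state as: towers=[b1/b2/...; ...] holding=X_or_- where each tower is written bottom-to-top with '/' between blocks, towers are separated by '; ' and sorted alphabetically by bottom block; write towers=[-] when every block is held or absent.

towers=[C/A/D/F/B] holding=E

step 1 (unstack(B, E)): towers=[C/A/D/F; E] holding=B
step 2 (stack(B, F)): towers=[C/A/D/F/B; E] holding=-
step 3 (pickup(E)): towers=[C/A/D/F/B] holding=E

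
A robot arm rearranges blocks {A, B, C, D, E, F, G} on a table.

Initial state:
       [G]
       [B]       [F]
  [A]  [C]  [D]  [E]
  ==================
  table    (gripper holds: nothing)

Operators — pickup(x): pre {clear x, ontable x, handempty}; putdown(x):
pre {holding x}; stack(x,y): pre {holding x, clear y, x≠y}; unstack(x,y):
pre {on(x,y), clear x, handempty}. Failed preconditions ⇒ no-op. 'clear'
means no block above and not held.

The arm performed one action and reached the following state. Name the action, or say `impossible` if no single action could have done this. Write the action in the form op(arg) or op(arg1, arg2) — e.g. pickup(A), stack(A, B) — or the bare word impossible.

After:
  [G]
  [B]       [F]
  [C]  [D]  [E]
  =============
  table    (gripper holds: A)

pickup(A)

target: towers=[C/B/G; D; E/F] holding=A
     unstack(F, E) → towers=[A; C/B/G; D; E] holding=F
     unstack(G, B) → towers=[A; C/B; D; E/F] holding=G
         pickup(D) → towers=[A; C/B/G; E/F] holding=D
         pickup(A) → towers=[C/B/G; D; E/F] holding=A  ← match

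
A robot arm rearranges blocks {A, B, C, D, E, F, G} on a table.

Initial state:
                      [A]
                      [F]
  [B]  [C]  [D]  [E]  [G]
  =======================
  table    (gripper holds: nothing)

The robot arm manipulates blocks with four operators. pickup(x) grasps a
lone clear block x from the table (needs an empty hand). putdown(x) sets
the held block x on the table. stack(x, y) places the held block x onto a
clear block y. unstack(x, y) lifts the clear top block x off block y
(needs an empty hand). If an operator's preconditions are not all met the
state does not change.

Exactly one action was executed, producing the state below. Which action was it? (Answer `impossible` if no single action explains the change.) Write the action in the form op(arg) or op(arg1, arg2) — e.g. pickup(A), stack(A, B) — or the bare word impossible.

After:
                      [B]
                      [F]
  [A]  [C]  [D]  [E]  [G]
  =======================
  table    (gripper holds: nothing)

impossible

target: towers=[A; C; D; E; G/F/B] holding=-
         pickup(B) → towers=[C; D; E; G/F/A] holding=B
         pickup(D) → towers=[B; C; E; G/F/A] holding=D
     unstack(A, F) → towers=[B; C; D; E; G/F] holding=A
         pickup(E) → towers=[B; C; D; G/F/A] holding=E
         pickup(C) → towers=[B; D; E; G/F/A] holding=C
none of the 5 applicable actions match → impossible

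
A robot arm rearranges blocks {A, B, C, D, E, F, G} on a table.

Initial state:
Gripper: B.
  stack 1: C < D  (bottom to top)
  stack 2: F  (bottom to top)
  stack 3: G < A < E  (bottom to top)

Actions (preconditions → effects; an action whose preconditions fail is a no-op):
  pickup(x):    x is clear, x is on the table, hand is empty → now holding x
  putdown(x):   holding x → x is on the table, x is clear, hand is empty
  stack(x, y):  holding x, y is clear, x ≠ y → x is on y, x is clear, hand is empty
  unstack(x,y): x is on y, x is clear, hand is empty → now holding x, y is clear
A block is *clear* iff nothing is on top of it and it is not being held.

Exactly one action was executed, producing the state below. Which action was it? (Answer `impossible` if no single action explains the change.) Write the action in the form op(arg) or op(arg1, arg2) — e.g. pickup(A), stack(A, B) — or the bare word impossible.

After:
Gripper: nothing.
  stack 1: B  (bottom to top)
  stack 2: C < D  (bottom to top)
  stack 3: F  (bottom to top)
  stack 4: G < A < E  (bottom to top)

putdown(B)

target: towers=[B; C/D; F; G/A/E] holding=-
        putdown(B) → towers=[B; C/D; F; G/A/E] holding=-  ← match
       stack(B, F) → towers=[C/D; F/B; G/A/E] holding=-
       stack(B, D) → towers=[C/D/B; F; G/A/E] holding=-
       stack(B, E) → towers=[C/D; F; G/A/E/B] holding=-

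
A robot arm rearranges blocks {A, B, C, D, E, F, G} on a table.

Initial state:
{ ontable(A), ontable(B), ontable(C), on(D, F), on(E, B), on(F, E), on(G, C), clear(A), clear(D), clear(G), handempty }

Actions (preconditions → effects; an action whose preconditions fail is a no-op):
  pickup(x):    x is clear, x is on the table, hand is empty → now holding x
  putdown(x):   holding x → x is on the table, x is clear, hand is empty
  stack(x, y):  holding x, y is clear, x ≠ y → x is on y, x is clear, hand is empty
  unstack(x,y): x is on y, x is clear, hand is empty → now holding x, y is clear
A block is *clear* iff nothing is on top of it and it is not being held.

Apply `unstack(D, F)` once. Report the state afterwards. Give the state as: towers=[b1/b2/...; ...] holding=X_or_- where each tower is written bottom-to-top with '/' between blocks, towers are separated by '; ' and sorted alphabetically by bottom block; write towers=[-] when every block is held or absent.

before: towers=[A; B/E/F/D; C/G] holding=-
pre[unstack(D, F)]: on(D,F) yes, clear(D) yes, handempty yes
all met → apply unstack(D, F)
after:  towers=[A; B/E/F; C/G] holding=D

towers=[A; B/E/F; C/G] holding=D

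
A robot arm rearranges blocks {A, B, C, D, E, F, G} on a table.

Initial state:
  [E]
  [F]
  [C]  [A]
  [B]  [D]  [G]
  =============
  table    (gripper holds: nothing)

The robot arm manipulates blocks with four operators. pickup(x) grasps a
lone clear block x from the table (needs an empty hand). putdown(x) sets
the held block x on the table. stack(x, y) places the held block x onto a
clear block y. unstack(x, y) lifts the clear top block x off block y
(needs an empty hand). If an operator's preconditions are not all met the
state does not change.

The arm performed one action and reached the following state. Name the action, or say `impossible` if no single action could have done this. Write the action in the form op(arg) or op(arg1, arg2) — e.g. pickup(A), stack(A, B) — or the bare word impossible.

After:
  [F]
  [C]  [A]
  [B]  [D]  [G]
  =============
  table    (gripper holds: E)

target: towers=[B/C/F; D/A; G] holding=E
         pickup(G) → towers=[B/C/F/E; D/A] holding=G
     unstack(A, D) → towers=[B/C/F/E; D; G] holding=A
     unstack(E, F) → towers=[B/C/F; D/A; G] holding=E  ← match

unstack(E, F)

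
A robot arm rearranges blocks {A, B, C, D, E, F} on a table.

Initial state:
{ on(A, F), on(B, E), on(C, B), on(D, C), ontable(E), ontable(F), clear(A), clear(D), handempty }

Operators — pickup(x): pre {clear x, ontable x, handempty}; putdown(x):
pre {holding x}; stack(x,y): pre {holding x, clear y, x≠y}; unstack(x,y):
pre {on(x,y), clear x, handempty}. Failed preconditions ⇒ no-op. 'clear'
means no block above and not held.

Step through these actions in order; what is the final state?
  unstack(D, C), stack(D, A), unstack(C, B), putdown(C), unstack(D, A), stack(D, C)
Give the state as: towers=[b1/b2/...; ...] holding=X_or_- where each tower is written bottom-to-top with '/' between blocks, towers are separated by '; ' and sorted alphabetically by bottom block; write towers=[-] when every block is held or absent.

towers=[C/D; E/B; F/A] holding=-

step 1 (unstack(D, C)): towers=[E/B/C; F/A] holding=D
step 2 (stack(D, A)): towers=[E/B/C; F/A/D] holding=-
step 3 (unstack(C, B)): towers=[E/B; F/A/D] holding=C
step 4 (putdown(C)): towers=[C; E/B; F/A/D] holding=-
step 5 (unstack(D, A)): towers=[C; E/B; F/A] holding=D
step 6 (stack(D, C)): towers=[C/D; E/B; F/A] holding=-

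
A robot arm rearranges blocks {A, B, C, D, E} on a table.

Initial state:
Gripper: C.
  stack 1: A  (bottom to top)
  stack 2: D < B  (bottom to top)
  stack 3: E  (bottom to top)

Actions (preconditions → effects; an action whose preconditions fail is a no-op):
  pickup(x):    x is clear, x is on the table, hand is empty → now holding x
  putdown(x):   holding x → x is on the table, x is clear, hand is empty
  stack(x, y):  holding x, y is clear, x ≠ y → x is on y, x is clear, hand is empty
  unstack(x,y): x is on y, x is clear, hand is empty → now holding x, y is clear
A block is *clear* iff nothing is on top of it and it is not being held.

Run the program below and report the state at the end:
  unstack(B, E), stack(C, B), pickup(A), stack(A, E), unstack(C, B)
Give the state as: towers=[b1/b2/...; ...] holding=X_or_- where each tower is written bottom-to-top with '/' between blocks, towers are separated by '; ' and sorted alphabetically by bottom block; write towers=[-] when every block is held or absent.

towers=[D/B; E/A] holding=C

step 1 (unstack(B, E)) [no-op]: towers=[A; D/B; E] holding=C
step 2 (stack(C, B)): towers=[A; D/B/C; E] holding=-
step 3 (pickup(A)): towers=[D/B/C; E] holding=A
step 4 (stack(A, E)): towers=[D/B/C; E/A] holding=-
step 5 (unstack(C, B)): towers=[D/B; E/A] holding=C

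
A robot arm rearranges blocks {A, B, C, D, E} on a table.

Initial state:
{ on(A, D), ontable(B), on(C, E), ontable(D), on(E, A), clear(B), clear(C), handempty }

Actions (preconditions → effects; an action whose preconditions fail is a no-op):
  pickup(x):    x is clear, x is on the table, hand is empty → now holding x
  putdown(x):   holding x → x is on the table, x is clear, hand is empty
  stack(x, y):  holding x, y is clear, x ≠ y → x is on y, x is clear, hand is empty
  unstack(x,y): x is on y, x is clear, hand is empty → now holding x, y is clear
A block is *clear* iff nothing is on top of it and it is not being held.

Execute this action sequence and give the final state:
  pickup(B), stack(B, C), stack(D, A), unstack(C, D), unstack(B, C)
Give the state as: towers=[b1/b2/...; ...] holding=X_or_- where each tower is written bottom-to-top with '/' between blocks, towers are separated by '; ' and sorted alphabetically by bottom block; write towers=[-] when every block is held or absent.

step 1 (pickup(B)): towers=[D/A/E/C] holding=B
step 2 (stack(B, C)): towers=[D/A/E/C/B] holding=-
step 3 (stack(D, A)) [no-op]: towers=[D/A/E/C/B] holding=-
step 4 (unstack(C, D)) [no-op]: towers=[D/A/E/C/B] holding=-
step 5 (unstack(B, C)): towers=[D/A/E/C] holding=B

towers=[D/A/E/C] holding=B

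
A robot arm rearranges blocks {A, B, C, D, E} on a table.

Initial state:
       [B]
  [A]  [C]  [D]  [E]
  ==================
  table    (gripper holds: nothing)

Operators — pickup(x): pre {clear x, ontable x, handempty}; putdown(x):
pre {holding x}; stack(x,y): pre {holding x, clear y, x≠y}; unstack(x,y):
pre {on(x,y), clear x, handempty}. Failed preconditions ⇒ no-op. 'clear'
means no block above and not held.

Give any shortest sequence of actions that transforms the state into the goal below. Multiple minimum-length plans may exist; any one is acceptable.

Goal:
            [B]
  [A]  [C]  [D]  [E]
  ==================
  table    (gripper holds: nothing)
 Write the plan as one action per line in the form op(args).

unstack(B, C)
stack(B, D)

step 1 (unstack(B, C)): towers=[A; C; D; E] holding=B
step 2 (stack(B, D)): towers=[A; C; D/B; E] holding=-
goal check: towers=[A; C; D/B; E] holding=- — reached (length 2, optimal by BFS)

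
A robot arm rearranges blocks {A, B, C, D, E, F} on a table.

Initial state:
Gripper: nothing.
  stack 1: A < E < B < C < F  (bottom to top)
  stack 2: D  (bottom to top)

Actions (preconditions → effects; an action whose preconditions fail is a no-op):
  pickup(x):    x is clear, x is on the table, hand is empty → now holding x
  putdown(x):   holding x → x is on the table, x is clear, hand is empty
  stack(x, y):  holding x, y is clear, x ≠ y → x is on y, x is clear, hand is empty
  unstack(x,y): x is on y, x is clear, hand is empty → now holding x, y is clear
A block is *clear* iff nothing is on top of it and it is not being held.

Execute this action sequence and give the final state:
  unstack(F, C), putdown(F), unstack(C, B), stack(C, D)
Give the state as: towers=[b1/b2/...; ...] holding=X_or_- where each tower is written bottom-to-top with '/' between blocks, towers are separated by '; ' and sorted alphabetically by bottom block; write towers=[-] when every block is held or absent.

towers=[A/E/B; D/C; F] holding=-

step 1 (unstack(F, C)): towers=[A/E/B/C; D] holding=F
step 2 (putdown(F)): towers=[A/E/B/C; D; F] holding=-
step 3 (unstack(C, B)): towers=[A/E/B; D; F] holding=C
step 4 (stack(C, D)): towers=[A/E/B; D/C; F] holding=-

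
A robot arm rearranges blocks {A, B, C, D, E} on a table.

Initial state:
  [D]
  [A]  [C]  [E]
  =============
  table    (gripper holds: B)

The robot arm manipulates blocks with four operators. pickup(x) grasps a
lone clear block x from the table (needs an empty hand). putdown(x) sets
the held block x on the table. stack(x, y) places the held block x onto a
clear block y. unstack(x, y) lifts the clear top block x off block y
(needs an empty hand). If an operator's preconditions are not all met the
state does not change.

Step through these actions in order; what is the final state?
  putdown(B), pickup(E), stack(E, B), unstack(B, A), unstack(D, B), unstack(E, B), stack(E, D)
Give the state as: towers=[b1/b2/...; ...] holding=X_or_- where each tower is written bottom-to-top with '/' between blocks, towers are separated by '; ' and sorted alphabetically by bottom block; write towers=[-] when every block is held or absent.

towers=[A/D/E; B; C] holding=-

step 1 (putdown(B)): towers=[A/D; B; C; E] holding=-
step 2 (pickup(E)): towers=[A/D; B; C] holding=E
step 3 (stack(E, B)): towers=[A/D; B/E; C] holding=-
step 4 (unstack(B, A)) [no-op]: towers=[A/D; B/E; C] holding=-
step 5 (unstack(D, B)) [no-op]: towers=[A/D; B/E; C] holding=-
step 6 (unstack(E, B)): towers=[A/D; B; C] holding=E
step 7 (stack(E, D)): towers=[A/D/E; B; C] holding=-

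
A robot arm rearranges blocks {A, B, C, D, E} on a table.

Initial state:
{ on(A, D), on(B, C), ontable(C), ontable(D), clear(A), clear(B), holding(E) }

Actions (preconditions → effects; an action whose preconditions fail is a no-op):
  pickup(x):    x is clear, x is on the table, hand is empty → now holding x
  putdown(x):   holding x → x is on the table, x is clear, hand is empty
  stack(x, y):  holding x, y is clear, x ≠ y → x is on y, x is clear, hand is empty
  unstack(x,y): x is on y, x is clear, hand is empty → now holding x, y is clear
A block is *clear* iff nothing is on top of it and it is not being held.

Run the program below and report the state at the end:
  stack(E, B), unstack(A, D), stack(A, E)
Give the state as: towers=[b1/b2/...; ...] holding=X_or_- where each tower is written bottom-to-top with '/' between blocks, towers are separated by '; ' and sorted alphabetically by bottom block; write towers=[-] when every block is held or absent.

step 1 (stack(E, B)): towers=[C/B/E; D/A] holding=-
step 2 (unstack(A, D)): towers=[C/B/E; D] holding=A
step 3 (stack(A, E)): towers=[C/B/E/A; D] holding=-

towers=[C/B/E/A; D] holding=-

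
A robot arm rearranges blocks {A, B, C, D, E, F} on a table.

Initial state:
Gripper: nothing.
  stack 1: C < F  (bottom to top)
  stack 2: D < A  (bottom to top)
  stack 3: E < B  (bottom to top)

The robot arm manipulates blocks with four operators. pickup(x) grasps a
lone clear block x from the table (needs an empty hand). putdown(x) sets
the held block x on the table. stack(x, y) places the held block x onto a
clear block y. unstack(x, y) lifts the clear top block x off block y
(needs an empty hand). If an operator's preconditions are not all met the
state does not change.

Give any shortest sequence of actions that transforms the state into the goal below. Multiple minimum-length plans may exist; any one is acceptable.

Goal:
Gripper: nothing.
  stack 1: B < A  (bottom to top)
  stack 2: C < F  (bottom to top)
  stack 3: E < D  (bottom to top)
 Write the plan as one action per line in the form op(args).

unstack(B, E)
putdown(B)
unstack(A, D)
stack(A, B)
pickup(D)
stack(D, E)

step 1 (unstack(B, E)): towers=[C/F; D/A; E] holding=B
step 2 (putdown(B)): towers=[B; C/F; D/A; E] holding=-
step 3 (unstack(A, D)): towers=[B; C/F; D; E] holding=A
step 4 (stack(A, B)): towers=[B/A; C/F; D; E] holding=-
step 5 (pickup(D)): towers=[B/A; C/F; E] holding=D
step 6 (stack(D, E)): towers=[B/A; C/F; E/D] holding=-
goal check: towers=[B/A; C/F; E/D] holding=- — reached (length 6, optimal by BFS)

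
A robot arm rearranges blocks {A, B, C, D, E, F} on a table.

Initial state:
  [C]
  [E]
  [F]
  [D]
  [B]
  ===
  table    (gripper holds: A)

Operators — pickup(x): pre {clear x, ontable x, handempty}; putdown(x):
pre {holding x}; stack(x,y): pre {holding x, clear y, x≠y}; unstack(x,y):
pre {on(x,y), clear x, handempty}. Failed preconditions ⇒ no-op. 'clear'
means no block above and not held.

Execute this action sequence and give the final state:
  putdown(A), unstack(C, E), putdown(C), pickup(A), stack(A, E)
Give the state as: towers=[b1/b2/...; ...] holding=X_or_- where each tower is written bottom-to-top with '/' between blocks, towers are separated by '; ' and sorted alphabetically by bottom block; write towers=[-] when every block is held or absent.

towers=[B/D/F/E/A; C] holding=-

step 1 (putdown(A)): towers=[A; B/D/F/E/C] holding=-
step 2 (unstack(C, E)): towers=[A; B/D/F/E] holding=C
step 3 (putdown(C)): towers=[A; B/D/F/E; C] holding=-
step 4 (pickup(A)): towers=[B/D/F/E; C] holding=A
step 5 (stack(A, E)): towers=[B/D/F/E/A; C] holding=-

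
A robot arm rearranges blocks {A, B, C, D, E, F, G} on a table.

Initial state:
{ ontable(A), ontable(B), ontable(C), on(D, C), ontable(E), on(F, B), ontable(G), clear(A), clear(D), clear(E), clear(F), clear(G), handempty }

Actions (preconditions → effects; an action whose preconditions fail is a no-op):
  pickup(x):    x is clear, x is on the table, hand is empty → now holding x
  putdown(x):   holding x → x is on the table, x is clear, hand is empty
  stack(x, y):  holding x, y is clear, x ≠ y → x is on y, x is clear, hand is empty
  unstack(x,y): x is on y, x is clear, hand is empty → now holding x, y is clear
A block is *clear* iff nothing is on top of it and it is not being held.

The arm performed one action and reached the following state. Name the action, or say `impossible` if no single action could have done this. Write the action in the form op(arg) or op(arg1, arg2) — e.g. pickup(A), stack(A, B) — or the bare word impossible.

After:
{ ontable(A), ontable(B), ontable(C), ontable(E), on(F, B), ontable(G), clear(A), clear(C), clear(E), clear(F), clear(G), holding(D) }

unstack(D, C)

target: towers=[A; B/F; C; E; G] holding=D
     unstack(F, B) → towers=[A; B; C/D; E; G] holding=F
         pickup(G) → towers=[A; B/F; C/D; E] holding=G
     unstack(D, C) → towers=[A; B/F; C; E; G] holding=D  ← match
         pickup(A) → towers=[B/F; C/D; E; G] holding=A
         pickup(E) → towers=[A; B/F; C/D; G] holding=E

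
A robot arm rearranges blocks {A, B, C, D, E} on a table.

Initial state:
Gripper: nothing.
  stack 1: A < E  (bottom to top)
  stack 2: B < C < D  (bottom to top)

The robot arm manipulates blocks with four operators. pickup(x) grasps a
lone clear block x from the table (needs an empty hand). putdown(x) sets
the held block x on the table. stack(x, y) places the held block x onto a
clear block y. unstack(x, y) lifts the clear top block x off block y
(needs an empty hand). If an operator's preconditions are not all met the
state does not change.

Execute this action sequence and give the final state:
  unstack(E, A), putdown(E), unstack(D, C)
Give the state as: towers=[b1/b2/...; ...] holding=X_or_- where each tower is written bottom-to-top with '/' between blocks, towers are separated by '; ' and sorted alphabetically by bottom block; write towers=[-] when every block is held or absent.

step 1 (unstack(E, A)): towers=[A; B/C/D] holding=E
step 2 (putdown(E)): towers=[A; B/C/D; E] holding=-
step 3 (unstack(D, C)): towers=[A; B/C; E] holding=D

towers=[A; B/C; E] holding=D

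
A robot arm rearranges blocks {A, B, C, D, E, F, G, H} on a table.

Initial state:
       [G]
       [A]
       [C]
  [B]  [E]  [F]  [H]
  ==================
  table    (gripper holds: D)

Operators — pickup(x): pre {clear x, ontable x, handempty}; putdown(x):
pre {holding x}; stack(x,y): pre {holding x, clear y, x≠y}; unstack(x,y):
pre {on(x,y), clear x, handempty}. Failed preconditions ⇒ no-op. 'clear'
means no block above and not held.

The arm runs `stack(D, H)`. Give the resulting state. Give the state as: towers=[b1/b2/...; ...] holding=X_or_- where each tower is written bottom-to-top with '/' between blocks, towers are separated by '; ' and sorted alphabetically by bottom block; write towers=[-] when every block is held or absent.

before: towers=[B; E/C/A/G; F; H] holding=D
pre[stack(D, H)]: holding(D) yes, clear(H) yes, D≠H yes
all met → apply stack(D, H)
after:  towers=[B; E/C/A/G; F; H/D] holding=-

towers=[B; E/C/A/G; F; H/D] holding=-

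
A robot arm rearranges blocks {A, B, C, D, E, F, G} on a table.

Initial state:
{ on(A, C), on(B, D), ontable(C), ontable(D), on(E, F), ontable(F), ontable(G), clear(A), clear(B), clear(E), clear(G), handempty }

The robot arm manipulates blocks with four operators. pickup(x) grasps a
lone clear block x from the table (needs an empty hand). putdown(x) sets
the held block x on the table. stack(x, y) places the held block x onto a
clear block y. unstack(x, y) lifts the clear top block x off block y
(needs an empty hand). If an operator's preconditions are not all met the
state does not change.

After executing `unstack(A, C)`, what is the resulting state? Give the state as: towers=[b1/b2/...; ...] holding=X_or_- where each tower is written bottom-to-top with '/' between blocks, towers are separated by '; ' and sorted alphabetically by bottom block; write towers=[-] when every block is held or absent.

towers=[C; D/B; F/E; G] holding=A

before: towers=[C/A; D/B; F/E; G] holding=-
pre[unstack(A, C)]: on(A,C) ok, clear(A) ok, handempty ok
all met → apply unstack(A, C)
after:  towers=[C; D/B; F/E; G] holding=A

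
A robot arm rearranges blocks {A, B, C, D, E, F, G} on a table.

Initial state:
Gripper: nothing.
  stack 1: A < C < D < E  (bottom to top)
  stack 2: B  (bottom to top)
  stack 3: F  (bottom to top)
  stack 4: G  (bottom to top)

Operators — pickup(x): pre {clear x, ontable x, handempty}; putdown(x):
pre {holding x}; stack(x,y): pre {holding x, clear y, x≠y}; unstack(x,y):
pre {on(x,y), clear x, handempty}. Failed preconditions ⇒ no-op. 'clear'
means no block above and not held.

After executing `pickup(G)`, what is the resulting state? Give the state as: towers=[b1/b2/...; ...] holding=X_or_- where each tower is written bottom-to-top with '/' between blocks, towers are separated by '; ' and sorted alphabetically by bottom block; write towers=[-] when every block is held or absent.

towers=[A/C/D/E; B; F] holding=G

before: towers=[A/C/D/E; B; F; G] holding=-
pre[pickup(G)]: clear(G) yes, ontable(G) yes, handempty yes
all met → apply pickup(G)
after:  towers=[A/C/D/E; B; F] holding=G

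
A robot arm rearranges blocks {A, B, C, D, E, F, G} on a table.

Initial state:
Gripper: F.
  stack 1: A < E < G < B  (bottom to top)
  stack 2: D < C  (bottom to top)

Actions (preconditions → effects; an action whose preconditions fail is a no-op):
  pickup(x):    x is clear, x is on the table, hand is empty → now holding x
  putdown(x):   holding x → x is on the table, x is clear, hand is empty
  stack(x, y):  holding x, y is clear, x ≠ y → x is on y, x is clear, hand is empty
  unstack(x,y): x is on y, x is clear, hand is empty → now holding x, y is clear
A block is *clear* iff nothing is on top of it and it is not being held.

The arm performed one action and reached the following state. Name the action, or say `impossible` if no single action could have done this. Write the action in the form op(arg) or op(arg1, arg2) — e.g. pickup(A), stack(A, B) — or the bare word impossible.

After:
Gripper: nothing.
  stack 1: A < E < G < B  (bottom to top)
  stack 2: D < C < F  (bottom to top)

stack(F, C)

target: towers=[A/E/G/B; D/C/F] holding=-
        putdown(F) → towers=[A/E/G/B; D/C; F] holding=-
       stack(F, B) → towers=[A/E/G/B/F; D/C] holding=-
       stack(F, C) → towers=[A/E/G/B; D/C/F] holding=-  ← match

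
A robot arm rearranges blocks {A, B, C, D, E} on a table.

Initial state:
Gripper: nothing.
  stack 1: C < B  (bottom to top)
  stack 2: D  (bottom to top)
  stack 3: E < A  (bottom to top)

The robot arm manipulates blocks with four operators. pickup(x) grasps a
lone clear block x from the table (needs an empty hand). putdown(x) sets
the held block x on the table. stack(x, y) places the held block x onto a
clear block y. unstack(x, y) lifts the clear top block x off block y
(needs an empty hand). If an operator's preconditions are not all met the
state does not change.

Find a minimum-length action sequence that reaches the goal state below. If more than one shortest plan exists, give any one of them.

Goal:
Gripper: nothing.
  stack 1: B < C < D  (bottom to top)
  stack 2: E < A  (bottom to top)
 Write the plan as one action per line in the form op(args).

step 1 (unstack(B, C)): towers=[C; D; E/A] holding=B
step 2 (putdown(B)): towers=[B; C; D; E/A] holding=-
step 3 (pickup(C)): towers=[B; D; E/A] holding=C
step 4 (stack(C, B)): towers=[B/C; D; E/A] holding=-
step 5 (pickup(D)): towers=[B/C; E/A] holding=D
step 6 (stack(D, C)): towers=[B/C/D; E/A] holding=-
goal check: towers=[B/C/D; E/A] holding=- — reached (length 6, optimal by BFS)

unstack(B, C)
putdown(B)
pickup(C)
stack(C, B)
pickup(D)
stack(D, C)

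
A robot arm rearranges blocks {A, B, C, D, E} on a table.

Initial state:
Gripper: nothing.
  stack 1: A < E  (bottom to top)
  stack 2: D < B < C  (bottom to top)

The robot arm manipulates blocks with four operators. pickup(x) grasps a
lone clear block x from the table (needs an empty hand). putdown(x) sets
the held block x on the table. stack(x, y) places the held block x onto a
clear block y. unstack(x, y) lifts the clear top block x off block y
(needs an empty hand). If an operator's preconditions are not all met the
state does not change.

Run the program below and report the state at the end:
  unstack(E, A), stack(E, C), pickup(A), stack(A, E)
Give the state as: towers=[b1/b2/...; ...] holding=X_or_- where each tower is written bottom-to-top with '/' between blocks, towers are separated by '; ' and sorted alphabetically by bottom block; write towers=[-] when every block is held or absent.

step 1 (unstack(E, A)): towers=[A; D/B/C] holding=E
step 2 (stack(E, C)): towers=[A; D/B/C/E] holding=-
step 3 (pickup(A)): towers=[D/B/C/E] holding=A
step 4 (stack(A, E)): towers=[D/B/C/E/A] holding=-

towers=[D/B/C/E/A] holding=-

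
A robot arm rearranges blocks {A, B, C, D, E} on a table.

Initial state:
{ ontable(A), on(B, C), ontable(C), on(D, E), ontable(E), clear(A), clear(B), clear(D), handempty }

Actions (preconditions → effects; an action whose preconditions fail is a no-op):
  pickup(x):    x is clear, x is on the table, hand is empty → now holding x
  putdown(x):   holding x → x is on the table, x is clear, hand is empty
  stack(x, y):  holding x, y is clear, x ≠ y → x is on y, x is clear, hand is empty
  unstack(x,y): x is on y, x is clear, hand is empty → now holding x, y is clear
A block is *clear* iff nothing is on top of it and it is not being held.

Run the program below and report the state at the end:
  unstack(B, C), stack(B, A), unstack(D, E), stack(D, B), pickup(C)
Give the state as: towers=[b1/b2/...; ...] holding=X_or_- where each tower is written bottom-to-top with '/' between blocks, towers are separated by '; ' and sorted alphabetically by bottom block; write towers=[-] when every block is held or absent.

towers=[A/B/D; E] holding=C

step 1 (unstack(B, C)): towers=[A; C; E/D] holding=B
step 2 (stack(B, A)): towers=[A/B; C; E/D] holding=-
step 3 (unstack(D, E)): towers=[A/B; C; E] holding=D
step 4 (stack(D, B)): towers=[A/B/D; C; E] holding=-
step 5 (pickup(C)): towers=[A/B/D; E] holding=C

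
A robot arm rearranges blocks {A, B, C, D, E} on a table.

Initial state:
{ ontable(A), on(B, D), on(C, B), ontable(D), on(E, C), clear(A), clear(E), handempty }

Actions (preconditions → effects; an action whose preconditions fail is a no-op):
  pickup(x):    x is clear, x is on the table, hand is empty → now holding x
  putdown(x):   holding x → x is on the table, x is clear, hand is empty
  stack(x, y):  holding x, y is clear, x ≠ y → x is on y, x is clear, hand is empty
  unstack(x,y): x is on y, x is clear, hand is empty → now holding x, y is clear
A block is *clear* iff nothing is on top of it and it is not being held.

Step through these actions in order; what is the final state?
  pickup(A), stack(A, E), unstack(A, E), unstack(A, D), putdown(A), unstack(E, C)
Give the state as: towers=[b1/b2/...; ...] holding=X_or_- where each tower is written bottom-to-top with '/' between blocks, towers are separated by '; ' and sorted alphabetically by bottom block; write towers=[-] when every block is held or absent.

towers=[A; D/B/C] holding=E

step 1 (pickup(A)): towers=[D/B/C/E] holding=A
step 2 (stack(A, E)): towers=[D/B/C/E/A] holding=-
step 3 (unstack(A, E)): towers=[D/B/C/E] holding=A
step 4 (unstack(A, D)) [no-op]: towers=[D/B/C/E] holding=A
step 5 (putdown(A)): towers=[A; D/B/C/E] holding=-
step 6 (unstack(E, C)): towers=[A; D/B/C] holding=E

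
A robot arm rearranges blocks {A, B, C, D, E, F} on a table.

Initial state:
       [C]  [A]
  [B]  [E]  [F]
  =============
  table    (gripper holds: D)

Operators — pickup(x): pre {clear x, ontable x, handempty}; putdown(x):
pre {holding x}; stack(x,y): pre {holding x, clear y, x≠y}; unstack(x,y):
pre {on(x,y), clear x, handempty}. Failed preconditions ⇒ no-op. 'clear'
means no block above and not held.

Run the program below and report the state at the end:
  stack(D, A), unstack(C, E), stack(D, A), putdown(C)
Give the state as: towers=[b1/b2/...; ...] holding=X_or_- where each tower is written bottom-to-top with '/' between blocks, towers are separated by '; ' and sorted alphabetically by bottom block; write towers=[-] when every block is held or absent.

towers=[B; C; E; F/A/D] holding=-

step 1 (stack(D, A)): towers=[B; E/C; F/A/D] holding=-
step 2 (unstack(C, E)): towers=[B; E; F/A/D] holding=C
step 3 (stack(D, A)) [no-op]: towers=[B; E; F/A/D] holding=C
step 4 (putdown(C)): towers=[B; C; E; F/A/D] holding=-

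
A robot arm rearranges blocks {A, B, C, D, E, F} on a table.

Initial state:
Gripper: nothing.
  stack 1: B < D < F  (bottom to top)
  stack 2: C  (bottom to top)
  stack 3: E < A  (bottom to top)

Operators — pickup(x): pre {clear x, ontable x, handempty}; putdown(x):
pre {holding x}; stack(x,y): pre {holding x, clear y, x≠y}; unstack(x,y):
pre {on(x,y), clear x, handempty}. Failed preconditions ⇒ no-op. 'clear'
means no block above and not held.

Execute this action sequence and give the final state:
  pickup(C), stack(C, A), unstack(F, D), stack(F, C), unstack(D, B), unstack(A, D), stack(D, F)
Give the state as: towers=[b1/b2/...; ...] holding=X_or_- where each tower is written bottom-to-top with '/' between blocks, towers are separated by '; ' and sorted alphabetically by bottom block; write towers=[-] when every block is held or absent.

step 1 (pickup(C)): towers=[B/D/F; E/A] holding=C
step 2 (stack(C, A)): towers=[B/D/F; E/A/C] holding=-
step 3 (unstack(F, D)): towers=[B/D; E/A/C] holding=F
step 4 (stack(F, C)): towers=[B/D; E/A/C/F] holding=-
step 5 (unstack(D, B)): towers=[B; E/A/C/F] holding=D
step 6 (unstack(A, D)) [no-op]: towers=[B; E/A/C/F] holding=D
step 7 (stack(D, F)): towers=[B; E/A/C/F/D] holding=-

towers=[B; E/A/C/F/D] holding=-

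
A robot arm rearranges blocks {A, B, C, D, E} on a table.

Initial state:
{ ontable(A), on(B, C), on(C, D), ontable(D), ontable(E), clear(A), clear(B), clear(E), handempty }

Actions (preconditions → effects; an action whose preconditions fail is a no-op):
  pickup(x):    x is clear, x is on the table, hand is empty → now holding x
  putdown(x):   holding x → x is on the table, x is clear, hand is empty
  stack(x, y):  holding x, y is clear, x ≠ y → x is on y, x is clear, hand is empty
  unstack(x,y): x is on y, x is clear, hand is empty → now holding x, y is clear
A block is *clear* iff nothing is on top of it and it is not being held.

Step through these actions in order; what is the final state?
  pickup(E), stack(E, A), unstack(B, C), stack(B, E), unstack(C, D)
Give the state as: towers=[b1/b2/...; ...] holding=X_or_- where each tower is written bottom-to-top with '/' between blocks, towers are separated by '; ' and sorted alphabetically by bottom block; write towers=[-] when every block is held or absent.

towers=[A/E/B; D] holding=C

step 1 (pickup(E)): towers=[A; D/C/B] holding=E
step 2 (stack(E, A)): towers=[A/E; D/C/B] holding=-
step 3 (unstack(B, C)): towers=[A/E; D/C] holding=B
step 4 (stack(B, E)): towers=[A/E/B; D/C] holding=-
step 5 (unstack(C, D)): towers=[A/E/B; D] holding=C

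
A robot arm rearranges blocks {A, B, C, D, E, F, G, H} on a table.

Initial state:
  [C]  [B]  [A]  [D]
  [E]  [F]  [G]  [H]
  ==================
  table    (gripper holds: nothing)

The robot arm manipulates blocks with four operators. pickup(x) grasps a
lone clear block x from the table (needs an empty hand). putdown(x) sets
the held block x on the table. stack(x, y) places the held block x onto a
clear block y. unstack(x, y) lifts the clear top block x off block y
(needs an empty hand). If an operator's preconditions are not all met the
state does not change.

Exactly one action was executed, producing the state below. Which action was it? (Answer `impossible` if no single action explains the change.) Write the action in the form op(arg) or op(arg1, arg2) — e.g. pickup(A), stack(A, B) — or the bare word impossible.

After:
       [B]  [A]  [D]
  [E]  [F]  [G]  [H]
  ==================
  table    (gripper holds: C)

unstack(C, E)

target: towers=[E; F/B; G/A; H/D] holding=C
     unstack(A, G) → towers=[E/C; F/B; G; H/D] holding=A
     unstack(B, F) → towers=[E/C; F; G/A; H/D] holding=B
     unstack(D, H) → towers=[E/C; F/B; G/A; H] holding=D
     unstack(C, E) → towers=[E; F/B; G/A; H/D] holding=C  ← match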